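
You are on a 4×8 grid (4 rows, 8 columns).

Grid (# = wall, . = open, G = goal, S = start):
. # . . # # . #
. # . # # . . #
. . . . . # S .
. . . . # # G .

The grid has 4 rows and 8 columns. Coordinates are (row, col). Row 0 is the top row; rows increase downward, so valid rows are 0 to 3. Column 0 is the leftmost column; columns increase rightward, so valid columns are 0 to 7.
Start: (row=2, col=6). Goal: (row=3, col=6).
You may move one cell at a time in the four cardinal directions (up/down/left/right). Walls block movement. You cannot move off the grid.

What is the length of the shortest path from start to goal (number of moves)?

Answer: Shortest path length: 1

Derivation:
BFS from (row=2, col=6) until reaching (row=3, col=6):
  Distance 0: (row=2, col=6)
  Distance 1: (row=1, col=6), (row=2, col=7), (row=3, col=6)  <- goal reached here
One shortest path (1 moves): (row=2, col=6) -> (row=3, col=6)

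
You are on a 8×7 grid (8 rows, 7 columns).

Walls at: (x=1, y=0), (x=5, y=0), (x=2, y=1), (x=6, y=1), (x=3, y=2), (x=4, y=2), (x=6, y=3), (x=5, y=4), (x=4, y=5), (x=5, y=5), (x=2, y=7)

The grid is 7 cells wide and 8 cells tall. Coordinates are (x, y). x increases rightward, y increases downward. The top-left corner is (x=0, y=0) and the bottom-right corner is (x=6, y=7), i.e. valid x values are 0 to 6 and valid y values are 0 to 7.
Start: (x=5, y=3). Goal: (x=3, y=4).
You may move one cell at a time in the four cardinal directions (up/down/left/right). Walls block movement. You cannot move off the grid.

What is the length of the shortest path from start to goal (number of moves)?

BFS from (x=5, y=3) until reaching (x=3, y=4):
  Distance 0: (x=5, y=3)
  Distance 1: (x=5, y=2), (x=4, y=3)
  Distance 2: (x=5, y=1), (x=6, y=2), (x=3, y=3), (x=4, y=4)
  Distance 3: (x=4, y=1), (x=2, y=3), (x=3, y=4)  <- goal reached here
One shortest path (3 moves): (x=5, y=3) -> (x=4, y=3) -> (x=3, y=3) -> (x=3, y=4)

Answer: Shortest path length: 3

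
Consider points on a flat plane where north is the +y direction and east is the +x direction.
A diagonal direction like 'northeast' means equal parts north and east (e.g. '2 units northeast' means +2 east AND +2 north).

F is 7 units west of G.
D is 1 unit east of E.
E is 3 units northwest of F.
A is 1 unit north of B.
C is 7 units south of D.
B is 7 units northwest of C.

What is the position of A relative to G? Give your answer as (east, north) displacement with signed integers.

Place G at the origin (east=0, north=0).
  F is 7 units west of G: delta (east=-7, north=+0); F at (east=-7, north=0).
  E is 3 units northwest of F: delta (east=-3, north=+3); E at (east=-10, north=3).
  D is 1 unit east of E: delta (east=+1, north=+0); D at (east=-9, north=3).
  C is 7 units south of D: delta (east=+0, north=-7); C at (east=-9, north=-4).
  B is 7 units northwest of C: delta (east=-7, north=+7); B at (east=-16, north=3).
  A is 1 unit north of B: delta (east=+0, north=+1); A at (east=-16, north=4).
Therefore A relative to G: (east=-16, north=4).

Answer: A is at (east=-16, north=4) relative to G.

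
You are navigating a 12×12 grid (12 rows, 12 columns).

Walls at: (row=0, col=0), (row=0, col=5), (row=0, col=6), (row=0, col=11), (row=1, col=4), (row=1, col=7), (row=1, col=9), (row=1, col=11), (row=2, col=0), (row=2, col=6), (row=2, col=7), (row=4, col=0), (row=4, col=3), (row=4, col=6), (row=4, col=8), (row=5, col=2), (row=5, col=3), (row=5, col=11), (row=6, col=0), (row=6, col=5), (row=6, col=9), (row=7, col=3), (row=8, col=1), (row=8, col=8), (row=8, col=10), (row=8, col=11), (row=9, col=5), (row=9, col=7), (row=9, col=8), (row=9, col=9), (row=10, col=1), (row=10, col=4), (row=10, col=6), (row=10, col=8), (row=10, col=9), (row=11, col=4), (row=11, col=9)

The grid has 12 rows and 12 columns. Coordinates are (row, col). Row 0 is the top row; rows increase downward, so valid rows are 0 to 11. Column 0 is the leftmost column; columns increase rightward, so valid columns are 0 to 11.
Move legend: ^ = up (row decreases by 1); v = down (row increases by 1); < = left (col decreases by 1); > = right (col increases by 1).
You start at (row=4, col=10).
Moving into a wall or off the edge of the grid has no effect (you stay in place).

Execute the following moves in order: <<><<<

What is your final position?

Answer: Final position: (row=4, col=9)

Derivation:
Start: (row=4, col=10)
  < (left): (row=4, col=10) -> (row=4, col=9)
  < (left): blocked, stay at (row=4, col=9)
  > (right): (row=4, col=9) -> (row=4, col=10)
  < (left): (row=4, col=10) -> (row=4, col=9)
  < (left): blocked, stay at (row=4, col=9)
  < (left): blocked, stay at (row=4, col=9)
Final: (row=4, col=9)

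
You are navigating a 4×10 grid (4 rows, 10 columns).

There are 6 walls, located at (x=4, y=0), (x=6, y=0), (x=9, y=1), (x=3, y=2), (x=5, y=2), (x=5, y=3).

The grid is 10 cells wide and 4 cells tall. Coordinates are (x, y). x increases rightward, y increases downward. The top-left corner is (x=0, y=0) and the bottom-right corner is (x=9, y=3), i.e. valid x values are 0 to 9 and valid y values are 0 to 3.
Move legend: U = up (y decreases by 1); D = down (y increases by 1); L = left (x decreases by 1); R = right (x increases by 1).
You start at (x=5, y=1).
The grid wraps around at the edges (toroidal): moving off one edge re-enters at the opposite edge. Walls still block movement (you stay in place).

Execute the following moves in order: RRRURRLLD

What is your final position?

Start: (x=5, y=1)
  R (right): (x=5, y=1) -> (x=6, y=1)
  R (right): (x=6, y=1) -> (x=7, y=1)
  R (right): (x=7, y=1) -> (x=8, y=1)
  U (up): (x=8, y=1) -> (x=8, y=0)
  R (right): (x=8, y=0) -> (x=9, y=0)
  R (right): (x=9, y=0) -> (x=0, y=0)
  L (left): (x=0, y=0) -> (x=9, y=0)
  L (left): (x=9, y=0) -> (x=8, y=0)
  D (down): (x=8, y=0) -> (x=8, y=1)
Final: (x=8, y=1)

Answer: Final position: (x=8, y=1)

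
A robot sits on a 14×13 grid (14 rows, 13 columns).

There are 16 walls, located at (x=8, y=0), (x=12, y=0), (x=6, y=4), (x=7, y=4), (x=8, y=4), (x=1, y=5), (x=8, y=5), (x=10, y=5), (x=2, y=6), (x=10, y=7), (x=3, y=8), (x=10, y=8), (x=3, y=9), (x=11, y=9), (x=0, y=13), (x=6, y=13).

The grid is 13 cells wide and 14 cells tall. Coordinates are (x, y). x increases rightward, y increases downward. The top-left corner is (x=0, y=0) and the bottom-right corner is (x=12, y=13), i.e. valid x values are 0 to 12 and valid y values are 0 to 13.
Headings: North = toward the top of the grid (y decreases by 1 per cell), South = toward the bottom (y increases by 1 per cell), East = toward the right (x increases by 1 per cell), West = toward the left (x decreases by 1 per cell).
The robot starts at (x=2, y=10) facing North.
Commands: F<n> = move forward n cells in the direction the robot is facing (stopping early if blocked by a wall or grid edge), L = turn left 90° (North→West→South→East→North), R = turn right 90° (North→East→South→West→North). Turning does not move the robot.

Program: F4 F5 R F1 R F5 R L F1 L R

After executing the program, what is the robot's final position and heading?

Start: (x=2, y=10), facing North
  F4: move forward 3/4 (blocked), now at (x=2, y=7)
  F5: move forward 0/5 (blocked), now at (x=2, y=7)
  R: turn right, now facing East
  F1: move forward 1, now at (x=3, y=7)
  R: turn right, now facing South
  F5: move forward 0/5 (blocked), now at (x=3, y=7)
  R: turn right, now facing West
  L: turn left, now facing South
  F1: move forward 0/1 (blocked), now at (x=3, y=7)
  L: turn left, now facing East
  R: turn right, now facing South
Final: (x=3, y=7), facing South

Answer: Final position: (x=3, y=7), facing South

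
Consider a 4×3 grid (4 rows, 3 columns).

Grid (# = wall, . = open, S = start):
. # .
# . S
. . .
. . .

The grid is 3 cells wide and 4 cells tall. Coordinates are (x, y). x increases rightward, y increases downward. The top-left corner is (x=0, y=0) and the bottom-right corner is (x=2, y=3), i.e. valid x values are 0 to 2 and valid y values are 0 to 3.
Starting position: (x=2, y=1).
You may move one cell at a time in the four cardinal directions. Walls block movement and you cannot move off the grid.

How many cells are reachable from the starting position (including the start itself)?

Answer: Reachable cells: 9

Derivation:
BFS flood-fill from (x=2, y=1):
  Distance 0: (x=2, y=1)
  Distance 1: (x=2, y=0), (x=1, y=1), (x=2, y=2)
  Distance 2: (x=1, y=2), (x=2, y=3)
  Distance 3: (x=0, y=2), (x=1, y=3)
  Distance 4: (x=0, y=3)
Total reachable: 9 (grid has 10 open cells total)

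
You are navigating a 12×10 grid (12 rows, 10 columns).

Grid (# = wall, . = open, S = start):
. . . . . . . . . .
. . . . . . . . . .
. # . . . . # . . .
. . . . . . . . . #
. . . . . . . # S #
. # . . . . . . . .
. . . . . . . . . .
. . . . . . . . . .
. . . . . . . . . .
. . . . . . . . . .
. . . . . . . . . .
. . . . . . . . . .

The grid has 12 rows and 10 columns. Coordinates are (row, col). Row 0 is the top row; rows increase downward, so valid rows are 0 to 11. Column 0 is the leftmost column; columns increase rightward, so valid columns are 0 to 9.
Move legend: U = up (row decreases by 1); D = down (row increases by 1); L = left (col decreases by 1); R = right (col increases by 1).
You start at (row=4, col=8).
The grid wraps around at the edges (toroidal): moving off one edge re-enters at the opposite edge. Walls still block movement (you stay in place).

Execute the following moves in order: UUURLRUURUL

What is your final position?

Answer: Final position: (row=10, col=9)

Derivation:
Start: (row=4, col=8)
  U (up): (row=4, col=8) -> (row=3, col=8)
  U (up): (row=3, col=8) -> (row=2, col=8)
  U (up): (row=2, col=8) -> (row=1, col=8)
  R (right): (row=1, col=8) -> (row=1, col=9)
  L (left): (row=1, col=9) -> (row=1, col=8)
  R (right): (row=1, col=8) -> (row=1, col=9)
  U (up): (row=1, col=9) -> (row=0, col=9)
  U (up): (row=0, col=9) -> (row=11, col=9)
  R (right): (row=11, col=9) -> (row=11, col=0)
  U (up): (row=11, col=0) -> (row=10, col=0)
  L (left): (row=10, col=0) -> (row=10, col=9)
Final: (row=10, col=9)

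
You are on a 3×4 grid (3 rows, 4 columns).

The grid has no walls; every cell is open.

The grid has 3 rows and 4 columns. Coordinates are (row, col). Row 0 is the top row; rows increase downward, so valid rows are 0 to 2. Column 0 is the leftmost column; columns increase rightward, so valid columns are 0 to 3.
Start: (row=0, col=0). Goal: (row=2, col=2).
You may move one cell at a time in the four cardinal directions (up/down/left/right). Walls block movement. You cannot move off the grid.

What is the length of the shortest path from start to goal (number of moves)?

BFS from (row=0, col=0) until reaching (row=2, col=2):
  Distance 0: (row=0, col=0)
  Distance 1: (row=0, col=1), (row=1, col=0)
  Distance 2: (row=0, col=2), (row=1, col=1), (row=2, col=0)
  Distance 3: (row=0, col=3), (row=1, col=2), (row=2, col=1)
  Distance 4: (row=1, col=3), (row=2, col=2)  <- goal reached here
One shortest path (4 moves): (row=0, col=0) -> (row=0, col=1) -> (row=0, col=2) -> (row=1, col=2) -> (row=2, col=2)

Answer: Shortest path length: 4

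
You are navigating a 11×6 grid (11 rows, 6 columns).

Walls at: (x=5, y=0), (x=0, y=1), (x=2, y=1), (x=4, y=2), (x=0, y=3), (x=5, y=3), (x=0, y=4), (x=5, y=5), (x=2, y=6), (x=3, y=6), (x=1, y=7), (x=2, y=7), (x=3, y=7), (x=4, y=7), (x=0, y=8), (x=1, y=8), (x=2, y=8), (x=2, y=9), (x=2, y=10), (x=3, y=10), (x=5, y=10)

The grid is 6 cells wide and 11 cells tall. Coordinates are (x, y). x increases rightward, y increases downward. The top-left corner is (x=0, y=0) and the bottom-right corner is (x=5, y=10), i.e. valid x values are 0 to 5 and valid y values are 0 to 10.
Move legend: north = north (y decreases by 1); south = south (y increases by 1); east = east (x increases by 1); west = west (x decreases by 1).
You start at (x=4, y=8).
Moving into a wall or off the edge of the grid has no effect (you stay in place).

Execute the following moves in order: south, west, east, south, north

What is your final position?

Start: (x=4, y=8)
  south (south): (x=4, y=8) -> (x=4, y=9)
  west (west): (x=4, y=9) -> (x=3, y=9)
  east (east): (x=3, y=9) -> (x=4, y=9)
  south (south): (x=4, y=9) -> (x=4, y=10)
  north (north): (x=4, y=10) -> (x=4, y=9)
Final: (x=4, y=9)

Answer: Final position: (x=4, y=9)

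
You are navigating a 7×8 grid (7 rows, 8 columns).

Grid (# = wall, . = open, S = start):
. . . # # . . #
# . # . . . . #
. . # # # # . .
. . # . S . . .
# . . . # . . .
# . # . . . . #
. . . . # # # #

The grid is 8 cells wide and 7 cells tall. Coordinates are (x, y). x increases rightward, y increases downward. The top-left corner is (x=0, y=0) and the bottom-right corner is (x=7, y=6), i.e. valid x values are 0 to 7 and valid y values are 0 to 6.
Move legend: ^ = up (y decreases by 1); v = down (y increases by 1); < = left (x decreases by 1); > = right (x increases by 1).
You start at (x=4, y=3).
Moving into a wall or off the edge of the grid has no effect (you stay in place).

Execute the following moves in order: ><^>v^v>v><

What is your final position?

Start: (x=4, y=3)
  > (right): (x=4, y=3) -> (x=5, y=3)
  < (left): (x=5, y=3) -> (x=4, y=3)
  ^ (up): blocked, stay at (x=4, y=3)
  > (right): (x=4, y=3) -> (x=5, y=3)
  v (down): (x=5, y=3) -> (x=5, y=4)
  ^ (up): (x=5, y=4) -> (x=5, y=3)
  v (down): (x=5, y=3) -> (x=5, y=4)
  > (right): (x=5, y=4) -> (x=6, y=4)
  v (down): (x=6, y=4) -> (x=6, y=5)
  > (right): blocked, stay at (x=6, y=5)
  < (left): (x=6, y=5) -> (x=5, y=5)
Final: (x=5, y=5)

Answer: Final position: (x=5, y=5)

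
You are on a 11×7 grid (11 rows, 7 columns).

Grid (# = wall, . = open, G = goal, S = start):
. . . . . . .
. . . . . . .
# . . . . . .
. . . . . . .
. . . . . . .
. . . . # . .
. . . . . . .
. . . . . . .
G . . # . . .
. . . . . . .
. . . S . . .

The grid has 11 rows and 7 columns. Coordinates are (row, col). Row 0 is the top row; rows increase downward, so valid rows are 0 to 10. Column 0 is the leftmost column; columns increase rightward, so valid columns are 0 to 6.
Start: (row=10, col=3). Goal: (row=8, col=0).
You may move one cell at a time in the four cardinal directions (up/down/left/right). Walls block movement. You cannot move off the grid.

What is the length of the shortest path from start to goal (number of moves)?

Answer: Shortest path length: 5

Derivation:
BFS from (row=10, col=3) until reaching (row=8, col=0):
  Distance 0: (row=10, col=3)
  Distance 1: (row=9, col=3), (row=10, col=2), (row=10, col=4)
  Distance 2: (row=9, col=2), (row=9, col=4), (row=10, col=1), (row=10, col=5)
  Distance 3: (row=8, col=2), (row=8, col=4), (row=9, col=1), (row=9, col=5), (row=10, col=0), (row=10, col=6)
  Distance 4: (row=7, col=2), (row=7, col=4), (row=8, col=1), (row=8, col=5), (row=9, col=0), (row=9, col=6)
  Distance 5: (row=6, col=2), (row=6, col=4), (row=7, col=1), (row=7, col=3), (row=7, col=5), (row=8, col=0), (row=8, col=6)  <- goal reached here
One shortest path (5 moves): (row=10, col=3) -> (row=10, col=2) -> (row=10, col=1) -> (row=10, col=0) -> (row=9, col=0) -> (row=8, col=0)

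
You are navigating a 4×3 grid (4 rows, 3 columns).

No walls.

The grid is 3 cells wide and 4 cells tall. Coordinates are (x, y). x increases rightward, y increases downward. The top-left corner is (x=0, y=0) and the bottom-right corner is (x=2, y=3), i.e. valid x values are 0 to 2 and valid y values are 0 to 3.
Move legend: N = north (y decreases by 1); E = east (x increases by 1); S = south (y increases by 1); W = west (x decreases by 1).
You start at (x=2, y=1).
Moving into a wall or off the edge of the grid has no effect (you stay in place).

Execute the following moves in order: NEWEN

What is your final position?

Answer: Final position: (x=2, y=0)

Derivation:
Start: (x=2, y=1)
  N (north): (x=2, y=1) -> (x=2, y=0)
  E (east): blocked, stay at (x=2, y=0)
  W (west): (x=2, y=0) -> (x=1, y=0)
  E (east): (x=1, y=0) -> (x=2, y=0)
  N (north): blocked, stay at (x=2, y=0)
Final: (x=2, y=0)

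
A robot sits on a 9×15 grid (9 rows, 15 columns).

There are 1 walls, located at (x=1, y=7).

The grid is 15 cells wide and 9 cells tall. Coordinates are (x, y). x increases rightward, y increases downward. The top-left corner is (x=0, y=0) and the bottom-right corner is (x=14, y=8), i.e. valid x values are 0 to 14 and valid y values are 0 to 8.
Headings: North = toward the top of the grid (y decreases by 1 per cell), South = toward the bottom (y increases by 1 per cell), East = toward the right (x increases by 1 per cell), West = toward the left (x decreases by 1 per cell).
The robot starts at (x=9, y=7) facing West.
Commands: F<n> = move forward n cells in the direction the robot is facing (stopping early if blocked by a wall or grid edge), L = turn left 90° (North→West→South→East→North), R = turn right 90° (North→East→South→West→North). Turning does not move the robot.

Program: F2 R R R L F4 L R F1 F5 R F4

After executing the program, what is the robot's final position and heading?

Answer: Final position: (x=14, y=8), facing South

Derivation:
Start: (x=9, y=7), facing West
  F2: move forward 2, now at (x=7, y=7)
  R: turn right, now facing North
  R: turn right, now facing East
  R: turn right, now facing South
  L: turn left, now facing East
  F4: move forward 4, now at (x=11, y=7)
  L: turn left, now facing North
  R: turn right, now facing East
  F1: move forward 1, now at (x=12, y=7)
  F5: move forward 2/5 (blocked), now at (x=14, y=7)
  R: turn right, now facing South
  F4: move forward 1/4 (blocked), now at (x=14, y=8)
Final: (x=14, y=8), facing South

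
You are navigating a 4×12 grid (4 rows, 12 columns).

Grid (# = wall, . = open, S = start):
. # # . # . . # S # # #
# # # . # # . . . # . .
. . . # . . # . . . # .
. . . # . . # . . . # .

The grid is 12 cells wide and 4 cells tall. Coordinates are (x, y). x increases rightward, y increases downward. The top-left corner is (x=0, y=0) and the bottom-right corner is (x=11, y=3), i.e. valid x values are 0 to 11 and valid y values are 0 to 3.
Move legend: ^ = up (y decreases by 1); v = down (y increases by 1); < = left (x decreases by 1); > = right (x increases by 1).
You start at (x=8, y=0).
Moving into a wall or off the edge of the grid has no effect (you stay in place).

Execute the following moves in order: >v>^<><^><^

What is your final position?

Answer: Final position: (x=8, y=0)

Derivation:
Start: (x=8, y=0)
  > (right): blocked, stay at (x=8, y=0)
  v (down): (x=8, y=0) -> (x=8, y=1)
  > (right): blocked, stay at (x=8, y=1)
  ^ (up): (x=8, y=1) -> (x=8, y=0)
  < (left): blocked, stay at (x=8, y=0)
  > (right): blocked, stay at (x=8, y=0)
  < (left): blocked, stay at (x=8, y=0)
  ^ (up): blocked, stay at (x=8, y=0)
  > (right): blocked, stay at (x=8, y=0)
  < (left): blocked, stay at (x=8, y=0)
  ^ (up): blocked, stay at (x=8, y=0)
Final: (x=8, y=0)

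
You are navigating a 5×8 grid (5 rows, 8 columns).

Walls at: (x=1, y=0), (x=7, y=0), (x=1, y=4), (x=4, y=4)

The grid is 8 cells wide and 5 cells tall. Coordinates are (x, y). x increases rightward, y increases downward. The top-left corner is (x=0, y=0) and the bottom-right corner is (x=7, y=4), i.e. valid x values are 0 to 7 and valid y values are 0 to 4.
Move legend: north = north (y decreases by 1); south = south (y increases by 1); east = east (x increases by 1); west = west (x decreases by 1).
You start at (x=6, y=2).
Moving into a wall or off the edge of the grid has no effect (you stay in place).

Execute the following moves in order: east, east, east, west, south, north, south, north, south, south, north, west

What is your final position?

Answer: Final position: (x=5, y=3)

Derivation:
Start: (x=6, y=2)
  east (east): (x=6, y=2) -> (x=7, y=2)
  east (east): blocked, stay at (x=7, y=2)
  east (east): blocked, stay at (x=7, y=2)
  west (west): (x=7, y=2) -> (x=6, y=2)
  south (south): (x=6, y=2) -> (x=6, y=3)
  north (north): (x=6, y=3) -> (x=6, y=2)
  south (south): (x=6, y=2) -> (x=6, y=3)
  north (north): (x=6, y=3) -> (x=6, y=2)
  south (south): (x=6, y=2) -> (x=6, y=3)
  south (south): (x=6, y=3) -> (x=6, y=4)
  north (north): (x=6, y=4) -> (x=6, y=3)
  west (west): (x=6, y=3) -> (x=5, y=3)
Final: (x=5, y=3)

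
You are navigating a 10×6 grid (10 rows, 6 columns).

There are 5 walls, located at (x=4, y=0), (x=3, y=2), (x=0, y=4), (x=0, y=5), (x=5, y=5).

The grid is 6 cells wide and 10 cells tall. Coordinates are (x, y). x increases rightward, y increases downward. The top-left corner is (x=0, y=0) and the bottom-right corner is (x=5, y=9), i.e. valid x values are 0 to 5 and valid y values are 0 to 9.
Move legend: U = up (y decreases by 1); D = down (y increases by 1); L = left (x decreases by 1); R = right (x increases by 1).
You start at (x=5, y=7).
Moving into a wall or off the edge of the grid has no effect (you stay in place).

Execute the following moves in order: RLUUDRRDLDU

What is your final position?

Start: (x=5, y=7)
  R (right): blocked, stay at (x=5, y=7)
  L (left): (x=5, y=7) -> (x=4, y=7)
  U (up): (x=4, y=7) -> (x=4, y=6)
  U (up): (x=4, y=6) -> (x=4, y=5)
  D (down): (x=4, y=5) -> (x=4, y=6)
  R (right): (x=4, y=6) -> (x=5, y=6)
  R (right): blocked, stay at (x=5, y=6)
  D (down): (x=5, y=6) -> (x=5, y=7)
  L (left): (x=5, y=7) -> (x=4, y=7)
  D (down): (x=4, y=7) -> (x=4, y=8)
  U (up): (x=4, y=8) -> (x=4, y=7)
Final: (x=4, y=7)

Answer: Final position: (x=4, y=7)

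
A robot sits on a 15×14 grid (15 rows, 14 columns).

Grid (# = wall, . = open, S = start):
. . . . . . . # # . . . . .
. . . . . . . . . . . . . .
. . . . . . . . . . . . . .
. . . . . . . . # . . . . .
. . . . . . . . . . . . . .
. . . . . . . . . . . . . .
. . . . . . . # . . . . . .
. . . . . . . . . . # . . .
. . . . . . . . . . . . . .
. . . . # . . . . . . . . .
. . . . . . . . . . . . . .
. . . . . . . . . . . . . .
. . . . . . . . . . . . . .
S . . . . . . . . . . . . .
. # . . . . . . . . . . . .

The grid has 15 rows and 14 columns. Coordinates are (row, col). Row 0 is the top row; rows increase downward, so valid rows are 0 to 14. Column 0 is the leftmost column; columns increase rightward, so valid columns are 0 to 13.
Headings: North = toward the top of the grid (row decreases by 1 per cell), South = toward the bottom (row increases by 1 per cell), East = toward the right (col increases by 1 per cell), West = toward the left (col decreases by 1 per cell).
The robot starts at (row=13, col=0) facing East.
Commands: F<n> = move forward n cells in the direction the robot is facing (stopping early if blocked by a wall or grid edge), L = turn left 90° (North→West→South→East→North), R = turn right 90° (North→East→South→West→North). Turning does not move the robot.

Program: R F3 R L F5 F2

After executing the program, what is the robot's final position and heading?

Answer: Final position: (row=14, col=0), facing South

Derivation:
Start: (row=13, col=0), facing East
  R: turn right, now facing South
  F3: move forward 1/3 (blocked), now at (row=14, col=0)
  R: turn right, now facing West
  L: turn left, now facing South
  F5: move forward 0/5 (blocked), now at (row=14, col=0)
  F2: move forward 0/2 (blocked), now at (row=14, col=0)
Final: (row=14, col=0), facing South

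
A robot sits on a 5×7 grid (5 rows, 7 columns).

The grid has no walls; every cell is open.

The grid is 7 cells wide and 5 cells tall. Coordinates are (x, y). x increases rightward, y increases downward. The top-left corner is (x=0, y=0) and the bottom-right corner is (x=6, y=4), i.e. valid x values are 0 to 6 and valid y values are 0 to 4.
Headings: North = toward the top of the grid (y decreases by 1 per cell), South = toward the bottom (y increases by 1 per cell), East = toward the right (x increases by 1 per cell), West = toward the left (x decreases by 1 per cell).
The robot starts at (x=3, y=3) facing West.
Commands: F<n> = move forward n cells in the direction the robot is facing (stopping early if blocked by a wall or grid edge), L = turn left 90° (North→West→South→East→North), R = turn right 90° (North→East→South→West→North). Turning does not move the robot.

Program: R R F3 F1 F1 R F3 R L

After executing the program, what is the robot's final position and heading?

Answer: Final position: (x=6, y=4), facing South

Derivation:
Start: (x=3, y=3), facing West
  R: turn right, now facing North
  R: turn right, now facing East
  F3: move forward 3, now at (x=6, y=3)
  F1: move forward 0/1 (blocked), now at (x=6, y=3)
  F1: move forward 0/1 (blocked), now at (x=6, y=3)
  R: turn right, now facing South
  F3: move forward 1/3 (blocked), now at (x=6, y=4)
  R: turn right, now facing West
  L: turn left, now facing South
Final: (x=6, y=4), facing South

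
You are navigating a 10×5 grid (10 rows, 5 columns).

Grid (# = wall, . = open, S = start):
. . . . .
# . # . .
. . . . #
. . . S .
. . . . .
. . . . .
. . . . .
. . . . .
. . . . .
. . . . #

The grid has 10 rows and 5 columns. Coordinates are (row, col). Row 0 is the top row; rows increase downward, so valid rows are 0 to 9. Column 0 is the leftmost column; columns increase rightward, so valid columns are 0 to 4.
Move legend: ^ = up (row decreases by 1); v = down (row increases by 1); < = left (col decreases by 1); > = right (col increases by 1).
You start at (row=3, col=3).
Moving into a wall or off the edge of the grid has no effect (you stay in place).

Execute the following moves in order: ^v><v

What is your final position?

Answer: Final position: (row=4, col=3)

Derivation:
Start: (row=3, col=3)
  ^ (up): (row=3, col=3) -> (row=2, col=3)
  v (down): (row=2, col=3) -> (row=3, col=3)
  > (right): (row=3, col=3) -> (row=3, col=4)
  < (left): (row=3, col=4) -> (row=3, col=3)
  v (down): (row=3, col=3) -> (row=4, col=3)
Final: (row=4, col=3)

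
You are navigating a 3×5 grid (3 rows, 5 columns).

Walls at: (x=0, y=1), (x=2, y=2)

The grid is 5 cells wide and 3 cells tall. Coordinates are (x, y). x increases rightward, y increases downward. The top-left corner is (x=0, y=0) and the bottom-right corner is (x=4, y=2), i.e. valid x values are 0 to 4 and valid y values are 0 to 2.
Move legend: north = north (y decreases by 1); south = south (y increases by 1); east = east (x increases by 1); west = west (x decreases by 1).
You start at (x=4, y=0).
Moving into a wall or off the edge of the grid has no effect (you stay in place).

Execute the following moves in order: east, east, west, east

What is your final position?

Answer: Final position: (x=4, y=0)

Derivation:
Start: (x=4, y=0)
  east (east): blocked, stay at (x=4, y=0)
  east (east): blocked, stay at (x=4, y=0)
  west (west): (x=4, y=0) -> (x=3, y=0)
  east (east): (x=3, y=0) -> (x=4, y=0)
Final: (x=4, y=0)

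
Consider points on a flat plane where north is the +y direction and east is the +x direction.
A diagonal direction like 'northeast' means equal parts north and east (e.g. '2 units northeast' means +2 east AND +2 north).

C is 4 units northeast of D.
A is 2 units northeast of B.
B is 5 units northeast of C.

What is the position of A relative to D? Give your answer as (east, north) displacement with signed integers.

Place D at the origin (east=0, north=0).
  C is 4 units northeast of D: delta (east=+4, north=+4); C at (east=4, north=4).
  B is 5 units northeast of C: delta (east=+5, north=+5); B at (east=9, north=9).
  A is 2 units northeast of B: delta (east=+2, north=+2); A at (east=11, north=11).
Therefore A relative to D: (east=11, north=11).

Answer: A is at (east=11, north=11) relative to D.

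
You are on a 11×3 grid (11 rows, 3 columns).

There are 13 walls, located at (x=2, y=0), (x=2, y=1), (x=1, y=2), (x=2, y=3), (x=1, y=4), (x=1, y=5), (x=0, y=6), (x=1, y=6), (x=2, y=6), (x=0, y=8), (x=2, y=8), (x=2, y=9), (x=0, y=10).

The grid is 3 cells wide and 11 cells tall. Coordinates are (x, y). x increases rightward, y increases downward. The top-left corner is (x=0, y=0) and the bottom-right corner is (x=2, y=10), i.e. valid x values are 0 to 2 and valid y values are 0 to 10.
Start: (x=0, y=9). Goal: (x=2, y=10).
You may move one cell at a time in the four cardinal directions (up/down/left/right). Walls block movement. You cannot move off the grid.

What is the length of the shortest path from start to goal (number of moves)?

Answer: Shortest path length: 3

Derivation:
BFS from (x=0, y=9) until reaching (x=2, y=10):
  Distance 0: (x=0, y=9)
  Distance 1: (x=1, y=9)
  Distance 2: (x=1, y=8), (x=1, y=10)
  Distance 3: (x=1, y=7), (x=2, y=10)  <- goal reached here
One shortest path (3 moves): (x=0, y=9) -> (x=1, y=9) -> (x=1, y=10) -> (x=2, y=10)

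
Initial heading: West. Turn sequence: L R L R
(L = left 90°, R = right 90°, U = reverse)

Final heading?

Start: West
  L (left (90° counter-clockwise)) -> South
  R (right (90° clockwise)) -> West
  L (left (90° counter-clockwise)) -> South
  R (right (90° clockwise)) -> West
Final: West

Answer: Final heading: West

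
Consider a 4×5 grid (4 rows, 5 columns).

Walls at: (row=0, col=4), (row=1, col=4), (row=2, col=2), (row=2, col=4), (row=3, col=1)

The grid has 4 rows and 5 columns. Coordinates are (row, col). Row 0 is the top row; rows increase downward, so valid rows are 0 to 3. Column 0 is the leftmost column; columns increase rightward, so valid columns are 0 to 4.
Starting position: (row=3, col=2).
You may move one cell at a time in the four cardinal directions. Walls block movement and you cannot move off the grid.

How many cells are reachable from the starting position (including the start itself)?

BFS flood-fill from (row=3, col=2):
  Distance 0: (row=3, col=2)
  Distance 1: (row=3, col=3)
  Distance 2: (row=2, col=3), (row=3, col=4)
  Distance 3: (row=1, col=3)
  Distance 4: (row=0, col=3), (row=1, col=2)
  Distance 5: (row=0, col=2), (row=1, col=1)
  Distance 6: (row=0, col=1), (row=1, col=0), (row=2, col=1)
  Distance 7: (row=0, col=0), (row=2, col=0)
  Distance 8: (row=3, col=0)
Total reachable: 15 (grid has 15 open cells total)

Answer: Reachable cells: 15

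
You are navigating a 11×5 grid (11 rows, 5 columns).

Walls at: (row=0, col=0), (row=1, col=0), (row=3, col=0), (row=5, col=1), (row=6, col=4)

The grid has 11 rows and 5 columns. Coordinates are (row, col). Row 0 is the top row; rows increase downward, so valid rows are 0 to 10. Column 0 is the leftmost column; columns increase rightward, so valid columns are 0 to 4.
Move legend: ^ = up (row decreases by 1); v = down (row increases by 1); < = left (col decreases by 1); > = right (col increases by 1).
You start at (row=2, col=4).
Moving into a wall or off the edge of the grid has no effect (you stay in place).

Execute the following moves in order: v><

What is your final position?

Start: (row=2, col=4)
  v (down): (row=2, col=4) -> (row=3, col=4)
  > (right): blocked, stay at (row=3, col=4)
  < (left): (row=3, col=4) -> (row=3, col=3)
Final: (row=3, col=3)

Answer: Final position: (row=3, col=3)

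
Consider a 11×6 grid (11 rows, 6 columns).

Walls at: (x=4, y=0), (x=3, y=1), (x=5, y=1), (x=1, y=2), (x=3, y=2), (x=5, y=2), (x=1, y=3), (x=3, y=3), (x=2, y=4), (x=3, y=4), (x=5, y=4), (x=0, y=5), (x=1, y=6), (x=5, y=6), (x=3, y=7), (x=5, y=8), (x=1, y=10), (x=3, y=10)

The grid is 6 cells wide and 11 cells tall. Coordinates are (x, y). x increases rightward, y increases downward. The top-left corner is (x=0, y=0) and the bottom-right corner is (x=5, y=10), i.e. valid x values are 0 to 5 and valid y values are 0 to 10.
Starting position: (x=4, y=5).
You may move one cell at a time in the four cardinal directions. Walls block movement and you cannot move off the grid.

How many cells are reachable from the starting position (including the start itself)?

Answer: Reachable cells: 47

Derivation:
BFS flood-fill from (x=4, y=5):
  Distance 0: (x=4, y=5)
  Distance 1: (x=4, y=4), (x=3, y=5), (x=5, y=5), (x=4, y=6)
  Distance 2: (x=4, y=3), (x=2, y=5), (x=3, y=6), (x=4, y=7)
  Distance 3: (x=4, y=2), (x=5, y=3), (x=1, y=5), (x=2, y=6), (x=5, y=7), (x=4, y=8)
  Distance 4: (x=4, y=1), (x=1, y=4), (x=2, y=7), (x=3, y=8), (x=4, y=9)
  Distance 5: (x=0, y=4), (x=1, y=7), (x=2, y=8), (x=3, y=9), (x=5, y=9), (x=4, y=10)
  Distance 6: (x=0, y=3), (x=0, y=7), (x=1, y=8), (x=2, y=9), (x=5, y=10)
  Distance 7: (x=0, y=2), (x=0, y=6), (x=0, y=8), (x=1, y=9), (x=2, y=10)
  Distance 8: (x=0, y=1), (x=0, y=9)
  Distance 9: (x=0, y=0), (x=1, y=1), (x=0, y=10)
  Distance 10: (x=1, y=0), (x=2, y=1)
  Distance 11: (x=2, y=0), (x=2, y=2)
  Distance 12: (x=3, y=0), (x=2, y=3)
Total reachable: 47 (grid has 48 open cells total)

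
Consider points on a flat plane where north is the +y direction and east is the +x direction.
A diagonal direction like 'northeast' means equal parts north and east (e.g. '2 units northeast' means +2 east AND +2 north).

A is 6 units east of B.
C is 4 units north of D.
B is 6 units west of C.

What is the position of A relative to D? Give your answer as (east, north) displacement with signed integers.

Place D at the origin (east=0, north=0).
  C is 4 units north of D: delta (east=+0, north=+4); C at (east=0, north=4).
  B is 6 units west of C: delta (east=-6, north=+0); B at (east=-6, north=4).
  A is 6 units east of B: delta (east=+6, north=+0); A at (east=0, north=4).
Therefore A relative to D: (east=0, north=4).

Answer: A is at (east=0, north=4) relative to D.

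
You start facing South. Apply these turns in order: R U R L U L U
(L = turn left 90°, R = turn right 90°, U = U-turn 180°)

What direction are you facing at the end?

Start: South
  R (right (90° clockwise)) -> West
  U (U-turn (180°)) -> East
  R (right (90° clockwise)) -> South
  L (left (90° counter-clockwise)) -> East
  U (U-turn (180°)) -> West
  L (left (90° counter-clockwise)) -> South
  U (U-turn (180°)) -> North
Final: North

Answer: Final heading: North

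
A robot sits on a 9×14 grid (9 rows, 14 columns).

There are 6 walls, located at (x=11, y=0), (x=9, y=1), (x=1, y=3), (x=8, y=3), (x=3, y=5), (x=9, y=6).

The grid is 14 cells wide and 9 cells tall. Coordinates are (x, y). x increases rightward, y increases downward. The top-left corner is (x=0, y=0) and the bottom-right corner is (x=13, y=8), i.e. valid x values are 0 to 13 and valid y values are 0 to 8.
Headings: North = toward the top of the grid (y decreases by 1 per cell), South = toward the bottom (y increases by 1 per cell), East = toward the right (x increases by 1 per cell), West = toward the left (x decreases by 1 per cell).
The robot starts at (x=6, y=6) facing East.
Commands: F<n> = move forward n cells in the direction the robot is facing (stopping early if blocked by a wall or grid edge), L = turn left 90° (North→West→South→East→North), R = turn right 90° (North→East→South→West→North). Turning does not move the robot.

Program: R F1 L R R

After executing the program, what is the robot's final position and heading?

Start: (x=6, y=6), facing East
  R: turn right, now facing South
  F1: move forward 1, now at (x=6, y=7)
  L: turn left, now facing East
  R: turn right, now facing South
  R: turn right, now facing West
Final: (x=6, y=7), facing West

Answer: Final position: (x=6, y=7), facing West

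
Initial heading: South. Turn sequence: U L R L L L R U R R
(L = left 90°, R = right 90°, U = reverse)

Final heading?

Answer: Final heading: South

Derivation:
Start: South
  U (U-turn (180°)) -> North
  L (left (90° counter-clockwise)) -> West
  R (right (90° clockwise)) -> North
  L (left (90° counter-clockwise)) -> West
  L (left (90° counter-clockwise)) -> South
  L (left (90° counter-clockwise)) -> East
  R (right (90° clockwise)) -> South
  U (U-turn (180°)) -> North
  R (right (90° clockwise)) -> East
  R (right (90° clockwise)) -> South
Final: South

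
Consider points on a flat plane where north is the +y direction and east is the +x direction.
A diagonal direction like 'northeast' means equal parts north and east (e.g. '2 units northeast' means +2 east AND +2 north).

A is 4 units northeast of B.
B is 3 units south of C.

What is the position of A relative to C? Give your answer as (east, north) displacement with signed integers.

Place C at the origin (east=0, north=0).
  B is 3 units south of C: delta (east=+0, north=-3); B at (east=0, north=-3).
  A is 4 units northeast of B: delta (east=+4, north=+4); A at (east=4, north=1).
Therefore A relative to C: (east=4, north=1).

Answer: A is at (east=4, north=1) relative to C.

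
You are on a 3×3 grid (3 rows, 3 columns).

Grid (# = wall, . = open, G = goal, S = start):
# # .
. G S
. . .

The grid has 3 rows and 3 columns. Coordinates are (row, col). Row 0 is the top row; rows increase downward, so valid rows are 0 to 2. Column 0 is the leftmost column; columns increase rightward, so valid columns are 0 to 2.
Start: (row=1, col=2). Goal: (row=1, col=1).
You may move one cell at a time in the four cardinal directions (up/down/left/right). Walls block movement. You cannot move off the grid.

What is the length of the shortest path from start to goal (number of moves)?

Answer: Shortest path length: 1

Derivation:
BFS from (row=1, col=2) until reaching (row=1, col=1):
  Distance 0: (row=1, col=2)
  Distance 1: (row=0, col=2), (row=1, col=1), (row=2, col=2)  <- goal reached here
One shortest path (1 moves): (row=1, col=2) -> (row=1, col=1)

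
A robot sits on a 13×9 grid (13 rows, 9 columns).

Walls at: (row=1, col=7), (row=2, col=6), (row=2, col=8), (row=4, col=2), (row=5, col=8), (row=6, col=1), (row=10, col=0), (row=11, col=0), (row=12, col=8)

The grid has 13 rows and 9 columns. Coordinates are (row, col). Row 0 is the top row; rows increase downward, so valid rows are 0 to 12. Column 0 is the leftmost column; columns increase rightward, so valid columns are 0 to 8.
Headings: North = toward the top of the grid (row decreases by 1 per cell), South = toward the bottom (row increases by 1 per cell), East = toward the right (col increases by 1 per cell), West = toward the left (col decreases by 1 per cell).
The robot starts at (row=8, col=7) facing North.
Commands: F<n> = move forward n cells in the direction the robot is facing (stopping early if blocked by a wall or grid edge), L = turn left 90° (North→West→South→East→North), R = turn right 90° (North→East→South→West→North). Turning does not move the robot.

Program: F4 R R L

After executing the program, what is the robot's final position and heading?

Answer: Final position: (row=4, col=7), facing East

Derivation:
Start: (row=8, col=7), facing North
  F4: move forward 4, now at (row=4, col=7)
  R: turn right, now facing East
  R: turn right, now facing South
  L: turn left, now facing East
Final: (row=4, col=7), facing East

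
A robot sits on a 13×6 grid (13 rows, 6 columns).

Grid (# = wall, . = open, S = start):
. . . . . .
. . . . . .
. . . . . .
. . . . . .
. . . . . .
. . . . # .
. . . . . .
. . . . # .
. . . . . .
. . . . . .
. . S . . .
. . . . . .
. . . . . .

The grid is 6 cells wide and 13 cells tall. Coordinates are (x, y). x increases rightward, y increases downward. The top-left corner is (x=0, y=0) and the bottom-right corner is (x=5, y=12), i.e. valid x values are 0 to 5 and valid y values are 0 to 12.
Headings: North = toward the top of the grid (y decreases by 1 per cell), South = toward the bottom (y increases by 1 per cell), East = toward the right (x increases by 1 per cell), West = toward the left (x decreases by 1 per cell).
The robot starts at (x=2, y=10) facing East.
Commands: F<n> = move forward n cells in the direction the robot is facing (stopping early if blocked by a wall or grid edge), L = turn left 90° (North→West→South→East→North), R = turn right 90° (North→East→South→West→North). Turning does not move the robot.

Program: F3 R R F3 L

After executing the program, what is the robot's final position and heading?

Start: (x=2, y=10), facing East
  F3: move forward 3, now at (x=5, y=10)
  R: turn right, now facing South
  R: turn right, now facing West
  F3: move forward 3, now at (x=2, y=10)
  L: turn left, now facing South
Final: (x=2, y=10), facing South

Answer: Final position: (x=2, y=10), facing South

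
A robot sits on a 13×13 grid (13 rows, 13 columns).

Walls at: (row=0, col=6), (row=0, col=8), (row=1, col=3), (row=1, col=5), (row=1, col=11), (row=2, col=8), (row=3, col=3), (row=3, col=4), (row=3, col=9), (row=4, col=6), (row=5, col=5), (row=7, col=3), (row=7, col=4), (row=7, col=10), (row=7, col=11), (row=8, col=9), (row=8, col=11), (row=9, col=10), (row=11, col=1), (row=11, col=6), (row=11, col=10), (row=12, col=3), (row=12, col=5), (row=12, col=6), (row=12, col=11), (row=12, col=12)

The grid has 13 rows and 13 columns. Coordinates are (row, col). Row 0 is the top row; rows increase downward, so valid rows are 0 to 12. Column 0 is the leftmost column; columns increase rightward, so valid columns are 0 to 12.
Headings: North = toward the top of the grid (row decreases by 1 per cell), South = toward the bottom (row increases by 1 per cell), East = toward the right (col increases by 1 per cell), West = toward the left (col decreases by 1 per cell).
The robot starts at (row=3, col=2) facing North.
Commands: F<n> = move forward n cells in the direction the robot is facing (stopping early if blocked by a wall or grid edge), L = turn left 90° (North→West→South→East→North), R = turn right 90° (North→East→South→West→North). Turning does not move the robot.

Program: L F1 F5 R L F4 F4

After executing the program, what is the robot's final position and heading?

Answer: Final position: (row=3, col=0), facing West

Derivation:
Start: (row=3, col=2), facing North
  L: turn left, now facing West
  F1: move forward 1, now at (row=3, col=1)
  F5: move forward 1/5 (blocked), now at (row=3, col=0)
  R: turn right, now facing North
  L: turn left, now facing West
  F4: move forward 0/4 (blocked), now at (row=3, col=0)
  F4: move forward 0/4 (blocked), now at (row=3, col=0)
Final: (row=3, col=0), facing West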